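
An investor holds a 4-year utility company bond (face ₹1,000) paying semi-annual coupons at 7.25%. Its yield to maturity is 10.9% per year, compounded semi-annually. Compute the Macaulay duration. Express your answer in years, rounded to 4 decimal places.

3.5085 years

Periodic yield y = 0.0545. Discount each cash flow and weight by its period:
  t   CF        PV=CF/(1+0.0545)^t    t·PV
  1        36.25        34.3765        34.3765
  2        36.25        32.5998        65.1996
  3        36.25        30.9149        92.7448
  4        36.25        29.3171       117.2686
  5        36.25        27.8019       139.0097
  6        36.25        26.3650       158.1903
  7        36.25        25.0024       175.0169
  8     1,036.25       677.7849     5,422.2790
  Σ                    884.1626     6,204.0853
Price P = Σ PV = 884.1626.
Macaulay duration = Σ(t·PV) / P = 6,204.0853 / 884.1626 = 7.01691 half-year periods.
In years: 7.01691 / 2 = 3.50845 years.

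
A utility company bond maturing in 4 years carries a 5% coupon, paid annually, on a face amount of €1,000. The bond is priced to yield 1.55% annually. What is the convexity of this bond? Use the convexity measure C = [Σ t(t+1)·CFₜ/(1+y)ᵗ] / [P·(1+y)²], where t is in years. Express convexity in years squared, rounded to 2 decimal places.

With y = 0.0155:
  t   CF        PV=CF/(1+0.0155)^t    t·PV        t(t+1)·PV
  1        50.00        49.2368        49.2368          98.4737
  2        50.00        48.4853        96.9706         290.9118
  3        50.00        47.7453       143.2358         572.9431
  4     1,050.00       987.3465     3,949.3860      19,746.9299
  Σ                  1,132.8139     4,238.8292      20,709.2584
P = 1,132.8139.
Convexity = Σ t(t+1)·PV / [P·(1+y)²] = 20,709.2584 / (1,132.8139 × 1.031240) = 17.72744.

17.73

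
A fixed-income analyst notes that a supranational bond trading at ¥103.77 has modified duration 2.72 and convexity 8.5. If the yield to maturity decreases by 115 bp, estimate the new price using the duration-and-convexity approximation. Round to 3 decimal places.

¥107.074

Duration effect: -D_mod·Δy = -2.72 × (-0.0115) = +0.031280
Convexity effect: ½·C·(Δy)² = 0.5 × 8.5 × (-0.0115)² = +0.0005620625
ΔP/P ≈ +0.031280 + 0.0005620625 = +0.0318420625
New price ≈ 103.77 × (1 + 0.0318420625) = 107.074250825625.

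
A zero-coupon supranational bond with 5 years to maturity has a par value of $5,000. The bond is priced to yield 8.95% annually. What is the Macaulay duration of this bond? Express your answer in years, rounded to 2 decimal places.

5.00 years

A zero-coupon bond has a single cash flow at maturity, so its Macaulay duration equals its maturity: 5 years.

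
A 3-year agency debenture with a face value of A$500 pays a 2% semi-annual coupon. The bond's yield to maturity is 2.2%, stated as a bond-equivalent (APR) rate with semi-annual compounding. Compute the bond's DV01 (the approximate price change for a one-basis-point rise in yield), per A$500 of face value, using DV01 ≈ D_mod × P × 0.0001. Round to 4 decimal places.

A$0.1439

Periodic yield y = 0.011.
  t   CF        PV=CF/(1+0.011)^t    t·PV
  1         5.00         4.9456         4.9456
  2         5.00         4.8918         9.7836
  3         5.00         4.8386        14.5157
  4         5.00         4.7859        19.1437
  5         5.00         4.7338        23.6692
  6       505.00       472.9165     2,837.4989
  Σ                    497.1122     2,909.5566
P = 497.1122; D_Mac = 5.85292 half-year periods = 2.92646 yrs; D_mod = 2.89462 yrs.
DV01 ≈ 2.89462 × 497.1122 × 0.0001 = 0.143895.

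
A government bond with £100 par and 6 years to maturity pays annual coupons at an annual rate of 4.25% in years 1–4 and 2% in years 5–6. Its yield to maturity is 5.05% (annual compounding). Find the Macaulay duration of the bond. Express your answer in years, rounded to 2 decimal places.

5.40 years

Periodic yield y = 0.0505. Discount each cash flow and weight by its year:
  t   CF        PV=CF/(1+0.0505)^t    t·PV
  1         4.25         4.0457         4.0457
  2         4.25         3.8512         7.7024
  3         4.25         3.6661        10.9982
  4         4.25         3.4898        13.9593
  5         2.00         1.5633         7.8166
  6       102.00        75.8969       455.3812
  Σ                     92.5130       499.9035
Price P = Σ PV = 92.5130.
Macaulay duration = Σ(t·PV) / P = 499.9035 / 92.5130 = 5.40360 years.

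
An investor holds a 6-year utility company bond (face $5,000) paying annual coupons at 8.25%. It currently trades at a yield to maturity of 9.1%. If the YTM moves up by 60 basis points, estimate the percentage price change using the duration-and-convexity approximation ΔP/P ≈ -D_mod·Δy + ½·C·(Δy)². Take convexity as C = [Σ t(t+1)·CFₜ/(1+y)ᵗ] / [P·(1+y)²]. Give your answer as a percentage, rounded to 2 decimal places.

-2.67%

With y = 0.091:
  t   CF        PV=CF/(1+0.091)^t    t·PV        t(t+1)·PV
  1       412.50       378.0935       378.0935         756.1870
  2       412.50       346.5568       693.1136       2,079.3409
  3       412.50       317.6506       952.9518       3,811.8074
  4       412.50       291.1555     1,164.6219       5,823.1094
  5       412.50       266.8703     1,334.3514       8,006.1082
  6     5,412.50     3,209.5889    19,257.5332     134,802.7327
  Σ                  4,809.9155    23,780.6655     155,279.2855
P = 4,809.9155; D_Mac = 4.94409 yrs; D_mod = 4.53171 yrs; C = 27.12230.
Duration effect: -4.53171 × (+0.006) = -0.027190
Convexity effect: 0.5 × 27.12230 × (0.006)² = +0.0004882
ΔP/P ≈ -0.027190 + 0.0004882 = -0.026702 = -2.6702%.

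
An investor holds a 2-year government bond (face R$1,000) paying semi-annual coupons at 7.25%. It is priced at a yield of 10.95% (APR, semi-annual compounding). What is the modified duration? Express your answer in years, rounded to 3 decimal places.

1.795 years

Periodic yield y = 0.05475. First find Macaulay duration:
  t   CF        PV=CF/(1+0.05475)^t    t·PV
  1        36.25        34.3683        34.3683
  2        36.25        32.5843        65.1687
  3        36.25        30.8930        92.6789
  4     1,036.25       837.2717     3,349.0868
  Σ                    935.1173     3,541.3026
P = 935.1173; Macaulay duration = 3,541.3026 / 935.1173 = 3.78701 half-year periods = 1.89351 years.
Modified duration = D_Mac / (1 + y) = 1.89351 / 1.05475 = 1.79522 years.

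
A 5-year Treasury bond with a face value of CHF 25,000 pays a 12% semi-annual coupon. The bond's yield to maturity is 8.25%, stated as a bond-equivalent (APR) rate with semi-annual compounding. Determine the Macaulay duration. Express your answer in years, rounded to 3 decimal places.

Periodic yield y = 0.04125. Discount each cash flow and weight by its period:
  t   CF        PV=CF/(1+0.04125)^t    t·PV
  1     1,500.00     1,440.5762     1,440.5762
  2     1,500.00     1,383.5066     2,767.0132
  3     1,500.00     1,328.6978     3,986.0934
  4     1,500.00     1,276.0603     5,104.2412
  5     1,500.00     1,225.5081     6,127.5405
  6     1,500.00     1,176.9586     7,061.7514
  7     1,500.00     1,130.3324     7,912.3265
  8     1,500.00     1,085.5533     8,684.4262
  9     1,500.00     1,042.5482     9,382.9335
  10   26,500.00    17,688.6924   176,886.9240
  Σ                 28,778.4338   229,353.8261
Price P = Σ PV = 28,778.4338.
Macaulay duration = Σ(t·PV) / P = 229,353.8261 / 28,778.4338 = 7.96964 half-year periods.
In years: 7.96964 / 2 = 3.98482 years.

3.985 years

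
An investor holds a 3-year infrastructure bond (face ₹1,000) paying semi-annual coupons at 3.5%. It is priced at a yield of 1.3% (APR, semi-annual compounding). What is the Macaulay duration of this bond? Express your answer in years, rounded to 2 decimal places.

2.88 years

Periodic yield y = 0.0065. Discount each cash flow and weight by its period:
  t   CF        PV=CF/(1+0.0065)^t    t·PV
  1        17.50        17.3870        17.3870
  2        17.50        17.2747        34.5494
  3        17.50        17.1631        51.4894
  4        17.50        17.0523        68.2092
  5        17.50        16.9422        84.7109
  6     1,017.50       978.7049     5,872.2291
  Σ                  1,064.5242     6,128.5750
Price P = Σ PV = 1,064.5242.
Macaulay duration = Σ(t·PV) / P = 6,128.5750 / 1,064.5242 = 5.75710 half-year periods.
In years: 5.75710 / 2 = 2.87855 years.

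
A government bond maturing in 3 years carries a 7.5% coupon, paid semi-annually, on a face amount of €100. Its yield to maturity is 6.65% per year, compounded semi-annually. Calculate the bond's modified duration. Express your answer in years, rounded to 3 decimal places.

Periodic yield y = 0.03325. First find Macaulay duration:
  t   CF        PV=CF/(1+0.03325)^t    t·PV
  1         3.75         3.6293         3.6293
  2         3.75         3.5125         7.0251
  3         3.75         3.3995        10.1985
  4         3.75         3.2901        13.1604
  5         3.75         3.1842        15.9211
  6       103.75        85.2620       511.5721
  Σ                    102.2777       561.5066
P = 102.2777; Macaulay duration = 561.5066 / 102.2777 = 5.49002 half-year periods = 2.74501 years.
Modified duration = D_Mac / (1 + y) = 2.74501 / 1.03325 = 2.65668 years.

2.657 years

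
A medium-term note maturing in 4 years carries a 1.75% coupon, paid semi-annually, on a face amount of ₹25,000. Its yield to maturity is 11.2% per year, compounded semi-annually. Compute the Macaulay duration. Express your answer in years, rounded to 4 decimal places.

3.8511 years

Periodic yield y = 0.056. Discount each cash flow and weight by its period:
  t   CF        PV=CF/(1+0.056)^t    t·PV
  1       218.75       207.1496       207.1496
  2       218.75       196.1644       392.3288
  3       218.75       185.7618       557.2853
  4       218.75       175.9108       703.6430
  5       218.75       166.5822       832.9108
  6       218.75       157.7483       946.4895
  7       218.75       149.3828     1,045.6797
  8    25,218.75    16,308.4321   130,467.4571
  Σ                 17,547.1319   135,152.9438
Price P = Σ PV = 17,547.1319.
Macaulay duration = Σ(t·PV) / P = 135,152.9438 / 17,547.1319 = 7.70228 half-year periods.
In years: 7.70228 / 2 = 3.85114 years.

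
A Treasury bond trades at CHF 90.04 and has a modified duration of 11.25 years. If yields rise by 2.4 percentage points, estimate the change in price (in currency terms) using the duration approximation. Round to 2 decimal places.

Duration approximation: ΔP/P ≈ -D_mod · Δy = -11.25 × (+0.024) = -0.270000.
ΔP ≈ 90.04 × (-0.270000) = -24.31080.

-CHF 24.31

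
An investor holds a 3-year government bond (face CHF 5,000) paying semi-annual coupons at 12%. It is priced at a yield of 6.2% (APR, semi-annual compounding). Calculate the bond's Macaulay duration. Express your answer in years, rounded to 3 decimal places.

Periodic yield y = 0.031. Discount each cash flow and weight by its period:
  t   CF        PV=CF/(1+0.031)^t    t·PV
  1       300.00       290.9796       290.9796
  2       300.00       282.2305       564.4610
  3       300.00       273.7444       821.2332
  4       300.00       265.5135     1,062.0540
  5       300.00       257.5301     1,287.6503
  6     5,300.00     4,412.8979    26,477.3873
  Σ                  5,782.8960    30,503.7654
Price P = Σ PV = 5,782.8960.
Macaulay duration = Σ(t·PV) / P = 30,503.7654 / 5,782.8960 = 5.27483 half-year periods.
In years: 5.27483 / 2 = 2.63741 years.

2.637 years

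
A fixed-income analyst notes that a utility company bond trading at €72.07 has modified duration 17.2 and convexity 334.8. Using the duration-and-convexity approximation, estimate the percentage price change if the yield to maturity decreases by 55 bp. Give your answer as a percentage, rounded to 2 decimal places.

+9.97%

Duration effect: -D_mod·Δy = -17.2 × (-0.0055) = +0.094600
Convexity effect: ½·C·(Δy)² = 0.5 × 334.8 × (-0.0055)² = +0.00506385
ΔP/P ≈ +0.094600 + 0.00506385 = +0.09966385
= +9.966385%.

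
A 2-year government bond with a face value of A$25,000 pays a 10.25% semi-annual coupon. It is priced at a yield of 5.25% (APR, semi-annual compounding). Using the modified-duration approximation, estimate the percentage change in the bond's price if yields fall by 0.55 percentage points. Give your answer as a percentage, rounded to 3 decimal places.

Periodic yield y = 0.02625. Modified duration first:
  t   CF        PV=CF/(1+0.02625)^t    t·PV
  1     1,281.25     1,248.4775     1,248.4775
  2     1,281.25     1,216.5432     2,433.0864
  3     1,281.25     1,185.4258     3,556.2773
  4    26,281.25    23,693.7246    94,774.8986
  Σ                 27,344.1711   102,012.7398
P = 27,344.1711; D_Mac = 3.73069 half-year periods = 1.86535 yrs; D_mod = 1.86535/(1+0.02625) = 1.81763 yrs.
ΔP/P ≈ -D_mod · Δy = -1.81763 × (-0.0055) = +0.009997 = +0.9997%.

+1.000%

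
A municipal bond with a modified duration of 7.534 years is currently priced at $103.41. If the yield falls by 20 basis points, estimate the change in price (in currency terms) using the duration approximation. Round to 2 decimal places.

Duration approximation: ΔP/P ≈ -D_mod · Δy = -7.534 × (-0.002) = +0.015068.
ΔP ≈ 103.41 × (+0.015068) = +1.55818188.

+$1.56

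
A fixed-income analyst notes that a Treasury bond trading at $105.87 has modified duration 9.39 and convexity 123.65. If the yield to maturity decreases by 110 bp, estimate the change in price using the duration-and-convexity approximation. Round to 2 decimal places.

Duration effect: -D_mod·Δy = -9.39 × (-0.011) = +0.103290
Convexity effect: ½·C·(Δy)² = 0.5 × 123.65 × (-0.011)² = +0.007480825
ΔP/P ≈ +0.103290 + 0.007480825 = +0.110770825
ΔP ≈ 105.87 × (+0.110770825) = +11.72730724275.

+$11.73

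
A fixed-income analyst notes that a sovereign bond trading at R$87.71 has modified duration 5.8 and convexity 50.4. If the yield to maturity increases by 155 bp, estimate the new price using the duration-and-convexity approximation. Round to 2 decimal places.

Duration effect: -D_mod·Δy = -5.8 × (+0.0155) = -0.089900
Convexity effect: ½·C·(Δy)² = 0.5 × 50.4 × (0.0155)² = +0.0060543
ΔP/P ≈ -0.089900 + 0.0060543 = -0.0838457
New price ≈ 87.71 × (1 - 0.0838457) = 80.355893653.

R$80.36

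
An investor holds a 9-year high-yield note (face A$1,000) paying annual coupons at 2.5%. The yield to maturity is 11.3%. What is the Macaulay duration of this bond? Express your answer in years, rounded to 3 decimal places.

7.759 years

Periodic yield y = 0.113. Discount each cash flow and weight by its year:
  t   CF        PV=CF/(1+0.113)^t    t·PV
  1        25.00        22.4618        22.4618
  2        25.00        20.1813        40.3627
  3        25.00        18.1324        54.3971
  4        25.00        16.2914        65.1657
  5        25.00        14.6374        73.1870
  6        25.00        13.1513        78.9079
  7        25.00        11.8161        82.7126
  8        25.00        10.6164        84.9315
  9     1,025.00       391.0816     3,519.7344
  Σ                    518.3698     4,021.8608
Price P = Σ PV = 518.3698.
Macaulay duration = Σ(t·PV) / P = 4,021.8608 / 518.3698 = 7.75867 years.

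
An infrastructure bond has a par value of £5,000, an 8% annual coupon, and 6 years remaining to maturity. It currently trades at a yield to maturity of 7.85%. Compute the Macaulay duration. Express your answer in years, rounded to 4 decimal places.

4.9966 years

Periodic yield y = 0.0785. Discount each cash flow and weight by its year:
  t   CF        PV=CF/(1+0.0785)^t    t·PV
  1       400.00       370.8855       370.8855
  2       400.00       343.8901       687.7802
  3       400.00       318.8596       956.5789
  4       400.00       295.6510     1,182.6041
  5       400.00       274.1317     1,370.6585
  6     5,400.00     3,431.4120    20,588.4719
  Σ                  5,034.8299    25,156.9791
Price P = Σ PV = 5,034.8299.
Macaulay duration = Σ(t·PV) / P = 25,156.9791 / 5,034.8299 = 4.99659 years.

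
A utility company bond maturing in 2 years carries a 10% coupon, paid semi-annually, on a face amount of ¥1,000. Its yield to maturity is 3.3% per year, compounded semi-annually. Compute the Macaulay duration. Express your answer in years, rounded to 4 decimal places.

Periodic yield y = 0.0165. Discount each cash flow and weight by its period:
  t   CF        PV=CF/(1+0.0165)^t    t·PV
  1        50.00        49.1884        49.1884
  2        50.00        48.3900        96.7799
  3        50.00        47.6045       142.8134
  4     1,050.00       983.4669     3,933.8678
  Σ                  1,128.6498     4,222.6495
Price P = Σ PV = 1,128.6498.
Macaulay duration = Σ(t·PV) / P = 4,222.6495 / 1,128.6498 = 3.74133 half-year periods.
In years: 3.74133 / 2 = 1.87066 years.

1.8707 years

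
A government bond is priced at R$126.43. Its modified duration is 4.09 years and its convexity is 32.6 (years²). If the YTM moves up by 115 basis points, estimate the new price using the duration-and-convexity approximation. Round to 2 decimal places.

R$120.76

Duration effect: -D_mod·Δy = -4.09 × (+0.0115) = -0.047035
Convexity effect: ½·C·(Δy)² = 0.5 × 32.6 × (0.0115)² = +0.002155675
ΔP/P ≈ -0.047035 + 0.002155675 = -0.044879325
New price ≈ 126.43 × (1 - 0.044879325) = 120.75590694025.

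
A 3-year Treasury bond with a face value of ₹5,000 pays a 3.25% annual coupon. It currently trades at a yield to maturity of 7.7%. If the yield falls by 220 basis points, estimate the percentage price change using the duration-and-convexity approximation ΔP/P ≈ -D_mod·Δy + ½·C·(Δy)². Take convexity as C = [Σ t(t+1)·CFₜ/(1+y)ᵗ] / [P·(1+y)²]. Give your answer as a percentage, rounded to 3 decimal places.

+6.163%

With y = 0.077:
  t   CF        PV=CF/(1+0.077)^t    t·PV        t(t+1)·PV
  1       162.50       150.8821       150.8821         301.7642
  2       162.50       140.0948       280.1896         840.5687
  3     5,162.50     4,132.5009    12,397.5026      49,590.0106
  Σ                  4,423.4777    12,828.5743      50,732.3434
P = 4,423.4777; D_Mac = 2.90011 yrs; D_mod = 2.69277 yrs; C = 9.88757.
Duration effect: -2.69277 × (-0.022) = +0.059241
Convexity effect: 0.5 × 9.88757 × (-0.022)² = +0.0023928
ΔP/P ≈ +0.059241 + 0.0023928 = +0.061634 = +6.1634%.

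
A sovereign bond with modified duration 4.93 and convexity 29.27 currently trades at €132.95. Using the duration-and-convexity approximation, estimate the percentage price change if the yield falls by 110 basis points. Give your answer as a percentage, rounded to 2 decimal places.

Duration effect: -D_mod·Δy = -4.93 × (-0.011) = +0.054230
Convexity effect: ½·C·(Δy)² = 0.5 × 29.27 × (-0.011)² = +0.001770835
ΔP/P ≈ +0.054230 + 0.001770835 = +0.056000835
= +5.6000835%.

+5.60%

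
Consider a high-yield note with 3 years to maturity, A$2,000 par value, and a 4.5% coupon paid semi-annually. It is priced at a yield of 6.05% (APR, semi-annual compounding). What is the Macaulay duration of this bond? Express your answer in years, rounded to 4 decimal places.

2.8356 years

Periodic yield y = 0.03025. Discount each cash flow and weight by its period:
  t   CF        PV=CF/(1+0.03025)^t    t·PV
  1        45.00        43.6787        43.6787
  2        45.00        42.3962        84.7925
  3        45.00        41.1514       123.4542
  4        45.00        39.9431       159.7725
  5        45.00        38.7703       193.8516
  6     2,045.00     1,710.1633    10,260.9796
  Σ                  1,916.1031    10,866.5291
Price P = Σ PV = 1,916.1031.
Macaulay duration = Σ(t·PV) / P = 10,866.5291 / 1,916.1031 = 5.67116 half-year periods.
In years: 5.67116 / 2 = 2.83558 years.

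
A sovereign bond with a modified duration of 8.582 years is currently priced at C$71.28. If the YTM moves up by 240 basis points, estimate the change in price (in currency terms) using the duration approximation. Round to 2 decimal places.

Duration approximation: ΔP/P ≈ -D_mod · Δy = -8.582 × (+0.024) = -0.205968.
ΔP ≈ 71.28 × (-0.205968) = -14.68139904.

-C$14.68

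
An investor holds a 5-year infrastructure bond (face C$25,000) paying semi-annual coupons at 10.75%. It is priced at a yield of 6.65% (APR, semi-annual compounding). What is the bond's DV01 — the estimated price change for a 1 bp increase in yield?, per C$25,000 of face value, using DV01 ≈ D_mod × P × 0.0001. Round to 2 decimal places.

C$11.58

Periodic yield y = 0.03325.
  t   CF        PV=CF/(1+0.03325)^t    t·PV
  1     1,343.75     1,300.5081     1,300.5081
  2     1,343.75     1,258.6577     2,517.3155
  3     1,343.75     1,218.1541     3,654.4623
  4     1,343.75     1,178.9539     4,715.8156
  5     1,343.75     1,141.0151     5,705.0757
  6     1,343.75     1,104.2973     6,625.7835
  7     1,343.75     1,068.7610     7,481.3267
  8     1,343.75     1,034.3682     8,274.9457
  9     1,343.75     1,001.0822     9,009.7401
  10   26,343.75    18,994.3072   189,943.0716
  Σ                 29,300.1048   239,228.0448
P = 29,300.1048; D_Mac = 8.16475 half-year periods = 4.08238 yrs; D_mod = 3.95100 yrs.
DV01 ≈ 3.95100 × 29,300.1048 × 0.0001 = 11.576484.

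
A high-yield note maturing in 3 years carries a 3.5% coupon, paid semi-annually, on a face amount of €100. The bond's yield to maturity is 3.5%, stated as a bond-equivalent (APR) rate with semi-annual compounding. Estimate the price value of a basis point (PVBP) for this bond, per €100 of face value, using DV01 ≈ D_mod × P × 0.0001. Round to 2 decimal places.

Periodic yield y = 0.0175.
  t   CF        PV=CF/(1+0.0175)^t    t·PV
  1         1.75         1.7199         1.7199
  2         1.75         1.6903         3.3806
  3         1.75         1.6612         4.9837
  4         1.75         1.6327         6.5307
  5         1.75         1.6046         8.0230
  6       101.75        91.6913       550.1475
  Σ                    100.0000       574.7855
P = 100.0000; D_Mac = 5.74786 half-year periods = 2.87393 yrs; D_mod = 2.82450 yrs.
DV01 ≈ 2.82450 × 100.0000 × 0.0001 = 0.028245.

€0.03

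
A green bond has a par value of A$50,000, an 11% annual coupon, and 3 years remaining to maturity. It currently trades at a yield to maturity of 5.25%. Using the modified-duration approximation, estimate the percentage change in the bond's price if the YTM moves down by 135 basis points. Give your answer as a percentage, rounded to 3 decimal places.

Periodic yield y = 0.0525. Modified duration first:
  t   CF        PV=CF/(1+0.0525)^t    t·PV
  1     5,500.00     5,225.6532     5,225.6532
  2     5,500.00     4,964.9912     9,929.9823
  3    55,500.00    47,602.1611   142,806.4832
  Σ                 57,792.8055   157,962.1188
P = 57,792.8055; D_Mac = 2.73325 yrs; D_mod = 2.73325/(1+0.0525) = 2.59691 yrs.
ΔP/P ≈ -D_mod · Δy = -2.59691 × (-0.0135) = +0.035058 = +3.5058%.

+3.506%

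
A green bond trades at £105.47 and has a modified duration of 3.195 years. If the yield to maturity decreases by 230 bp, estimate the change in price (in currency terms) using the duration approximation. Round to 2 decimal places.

+£7.75

Duration approximation: ΔP/P ≈ -D_mod · Δy = -3.195 × (-0.023) = +0.073485.
ΔP ≈ 105.47 × (+0.073485) = +7.75046295.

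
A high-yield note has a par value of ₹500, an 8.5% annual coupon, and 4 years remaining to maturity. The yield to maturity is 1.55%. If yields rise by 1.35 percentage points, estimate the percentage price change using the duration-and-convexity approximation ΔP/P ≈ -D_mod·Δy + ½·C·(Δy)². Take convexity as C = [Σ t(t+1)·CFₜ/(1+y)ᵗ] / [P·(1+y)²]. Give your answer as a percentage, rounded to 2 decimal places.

With y = 0.0155:
  t   CF        PV=CF/(1+0.0155)^t    t·PV        t(t+1)·PV
  1        42.50        41.8513        41.8513          83.7026
  2        42.50        41.2125        82.4250         247.2751
  3        42.50        40.5835       121.7504         487.0016
  4       542.50       510.1290     2,040.5161      10,202.5804
  Σ                    633.7763     2,286.5428      11,020.5597
P = 633.7763; D_Mac = 3.60781 yrs; D_mod = 3.55274 yrs; C = 16.86195.
Duration effect: -3.55274 × (+0.0135) = -0.047962
Convexity effect: 0.5 × 16.86195 × (0.0135)² = +0.0015365
ΔP/P ≈ -0.047962 + 0.0015365 = -0.046425 = -4.6425%.

-4.64%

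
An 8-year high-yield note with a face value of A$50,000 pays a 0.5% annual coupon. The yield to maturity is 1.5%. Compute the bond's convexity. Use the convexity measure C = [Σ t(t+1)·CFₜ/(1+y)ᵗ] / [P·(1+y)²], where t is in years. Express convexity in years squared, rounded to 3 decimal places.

With y = 0.015:
  t   CF        PV=CF/(1+0.015)^t    t·PV        t(t+1)·PV
  1       250.00       246.3054       246.3054         492.6108
  2       250.00       242.6654       485.3309       1,455.9926
  3       250.00       239.0792       717.2377       2,868.9510
  4       250.00       235.5461       942.1842       4,710.9212
  5       250.00       232.0651     1,160.3254       6,961.9524
  6       250.00       228.6355     1,371.8133       9,602.6930
  7       250.00       225.2567     1,576.7969      12,614.3751
  8    50,250.00    44,607.4840   356,859.8718   3,211,738.8459
  Σ                 46,257.0375   363,359.8656   3,250,446.3420
P = 46,257.0375.
Convexity = Σ t(t+1)·PV / [P·(1+y)²] = 3,250,446.3420 / (46,257.0375 × 1.030225) = 68.20765.

68.208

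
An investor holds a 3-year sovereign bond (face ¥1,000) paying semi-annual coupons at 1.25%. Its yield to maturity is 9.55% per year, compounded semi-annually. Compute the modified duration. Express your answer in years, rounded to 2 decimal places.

2.81 years

Periodic yield y = 0.04775. First find Macaulay duration:
  t   CF        PV=CF/(1+0.04775)^t    t·PV
  1         6.25         5.9652         5.9652
  2         6.25         5.6933        11.3866
  3         6.25         5.4338        16.3015
  4         6.25         5.1862        20.7448
  5         6.25         4.9498        24.7492
  6     1,006.25       760.6062     4,563.6374
  Σ                    787.8346     4,642.7847
P = 787.8346; Macaulay duration = 4,642.7847 / 787.8346 = 5.89310 half-year periods = 2.94655 years.
Modified duration = D_Mac / (1 + y) = 2.94655 / 1.04775 = 2.81226 years.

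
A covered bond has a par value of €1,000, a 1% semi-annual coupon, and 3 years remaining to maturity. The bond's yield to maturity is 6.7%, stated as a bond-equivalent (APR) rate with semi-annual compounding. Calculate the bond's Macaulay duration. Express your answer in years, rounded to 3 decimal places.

2.959 years

Periodic yield y = 0.0335. Discount each cash flow and weight by its period:
  t   CF        PV=CF/(1+0.0335)^t    t·PV
  1         5.00         4.8379         4.8379
  2         5.00         4.6811         9.3622
  3         5.00         4.5294        13.5881
  4         5.00         4.3826        17.5302
  5         5.00         4.2405        21.2025
  6     1,005.00       824.7136     4,948.2818
  Σ                    847.3851     5,014.8029
Price P = Σ PV = 847.3851.
Macaulay duration = Σ(t·PV) / P = 5,014.8029 / 847.3851 = 5.91797 half-year periods.
In years: 5.91797 / 2 = 2.95899 years.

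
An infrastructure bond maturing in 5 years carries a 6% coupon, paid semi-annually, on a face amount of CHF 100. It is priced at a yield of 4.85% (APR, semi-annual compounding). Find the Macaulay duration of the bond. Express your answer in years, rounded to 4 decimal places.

Periodic yield y = 0.02425. Discount each cash flow and weight by its period:
  t   CF        PV=CF/(1+0.02425)^t    t·PV
  1         3.00         2.9290         2.9290
  2         3.00         2.8596         5.7193
  3         3.00         2.7919         8.3758
  4         3.00         2.7258        10.9033
  5         3.00         2.6613        13.3064
  6         3.00         2.5983        15.5897
  7         3.00         2.5368        17.7573
  8         3.00         2.4767        19.8136
  9         3.00         2.4181        21.7626
  10      103.00        81.0546       810.5457
  Σ                    105.0520       926.7025
Price P = Σ PV = 105.0520.
Macaulay duration = Σ(t·PV) / P = 926.7025 / 105.0520 = 8.82137 half-year periods.
In years: 8.82137 / 2 = 4.41069 years.

4.4107 years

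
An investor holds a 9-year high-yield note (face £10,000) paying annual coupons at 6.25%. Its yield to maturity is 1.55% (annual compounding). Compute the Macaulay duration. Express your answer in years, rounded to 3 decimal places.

Periodic yield y = 0.0155. Discount each cash flow and weight by its year:
  t   CF        PV=CF/(1+0.0155)^t    t·PV
  1       625.00       615.4604       615.4604
  2       625.00       606.0663     1,212.1327
  3       625.00       596.8157     1,790.4471
  4       625.00       587.7062     2,350.8250
  5       625.00       578.7358     2,893.6792
  6       625.00       569.9024     3,419.4141
  7       625.00       561.2037     3,928.4259
  8       625.00       552.6378     4,421.1025
  9    10,625.00     9,251.4454    83,263.0084
  Σ                 13,919.9737   103,894.4952
Price P = Σ PV = 13,919.9737.
Macaulay duration = Σ(t·PV) / P = 103,894.4952 / 13,919.9737 = 7.46370 years.

7.464 years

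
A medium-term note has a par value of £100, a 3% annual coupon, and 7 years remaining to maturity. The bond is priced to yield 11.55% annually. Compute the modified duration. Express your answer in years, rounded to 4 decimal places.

5.5678 years

Periodic yield y = 0.1155. First find Macaulay duration:
  t   CF        PV=CF/(1+0.1155)^t    t·PV
  1         3.00         2.6894         2.6894
  2         3.00         2.4109         4.8218
  3         3.00         2.1613         6.4839
  4         3.00         1.9375         7.7500
  5         3.00         1.7369         8.6845
  6         3.00         1.5571         9.3423
  7       103.00        47.9237       335.4658
  Σ                     60.4167       375.2377
P = 60.4167; Macaulay duration = 375.2377 / 60.4167 = 6.21083 years.
Modified duration = D_Mac / (1 + y) = 6.21083 / 1.1155 = 5.56775 years.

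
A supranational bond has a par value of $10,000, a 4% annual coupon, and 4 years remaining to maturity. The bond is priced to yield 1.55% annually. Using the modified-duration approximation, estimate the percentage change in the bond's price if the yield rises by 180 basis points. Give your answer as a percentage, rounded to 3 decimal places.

-6.711%

Periodic yield y = 0.0155. Modified duration first:
  t   CF        PV=CF/(1+0.0155)^t    t·PV
  1       400.00       393.8946       393.8946
  2       400.00       387.8825       775.7649
  3       400.00       381.9620     1,145.8861
  4    10,400.00     9,779.4319    39,117.7277
  Σ                 10,943.1711    41,433.2734
P = 10,943.1711; D_Mac = 3.78622 yrs; D_mod = 3.78622/(1+0.0155) = 3.72843 yrs.
ΔP/P ≈ -D_mod · Δy = -3.72843 × (+0.018) = -0.067112 = -6.7112%.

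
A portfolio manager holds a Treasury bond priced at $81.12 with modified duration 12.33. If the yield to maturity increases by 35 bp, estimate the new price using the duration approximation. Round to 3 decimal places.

$77.619

Duration approximation: ΔP/P ≈ -D_mod · Δy = -12.33 × (+0.0035) = -0.043155.
New price ≈ 81.12 × (1 - 0.043155) = 77.6192664.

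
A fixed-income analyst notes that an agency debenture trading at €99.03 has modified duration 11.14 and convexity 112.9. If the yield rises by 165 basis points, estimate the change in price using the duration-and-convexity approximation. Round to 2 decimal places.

-€16.68

Duration effect: -D_mod·Δy = -11.14 × (+0.0165) = -0.183810
Convexity effect: ½·C·(Δy)² = 0.5 × 112.9 × (0.0165)² = +0.0153685125
ΔP/P ≈ -0.183810 + 0.0153685125 = -0.1684414875
ΔP ≈ 99.03 × (-0.1684414875) = -16.680760507125.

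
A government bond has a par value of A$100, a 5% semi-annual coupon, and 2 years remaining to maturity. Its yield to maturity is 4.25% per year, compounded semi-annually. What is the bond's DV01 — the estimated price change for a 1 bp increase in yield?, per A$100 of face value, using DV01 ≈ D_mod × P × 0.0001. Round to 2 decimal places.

Periodic yield y = 0.02125.
  t   CF        PV=CF/(1+0.02125)^t    t·PV
  1         2.50         2.4480         2.4480
  2         2.50         2.3970         4.7941
  3         2.50         2.3472         7.0415
  4       102.50        94.2314       376.9256
  Σ                    101.4236       391.2091
P = 101.4236; D_Mac = 3.85718 half-year periods = 1.92859 yrs; D_mod = 1.88846 yrs.
DV01 ≈ 1.88846 × 101.4236 × 0.0001 = 0.019153.

A$0.02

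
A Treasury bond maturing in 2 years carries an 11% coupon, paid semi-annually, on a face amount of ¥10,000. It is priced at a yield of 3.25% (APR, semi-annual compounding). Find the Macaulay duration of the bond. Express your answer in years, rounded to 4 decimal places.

Periodic yield y = 0.01625. Discount each cash flow and weight by its period:
  t   CF        PV=CF/(1+0.01625)^t    t·PV
  1       550.00       541.2054       541.2054
  2       550.00       532.5515     1,065.1029
  3       550.00       524.0359     1,572.1076
  4    10,550.00     9,891.2283    39,564.9131
  Σ                 11,489.0210    42,743.3291
Price P = Σ PV = 11,489.0210.
Macaulay duration = Σ(t·PV) / P = 42,743.3291 / 11,489.0210 = 3.72036 half-year periods.
In years: 3.72036 / 2 = 1.86018 years.

1.8602 years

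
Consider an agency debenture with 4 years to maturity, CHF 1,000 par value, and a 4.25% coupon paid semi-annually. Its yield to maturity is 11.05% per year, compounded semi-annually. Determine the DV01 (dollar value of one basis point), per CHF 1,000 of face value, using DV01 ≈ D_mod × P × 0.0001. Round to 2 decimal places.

Periodic yield y = 0.05525.
  t   CF        PV=CF/(1+0.05525)^t    t·PV
  1        21.25        20.1374        20.1374
  2        21.25        19.0831        38.1661
  3        21.25        18.0839        54.2518
  4        21.25        17.1371        68.5484
  5        21.25        16.2399        81.1993
  6        21.25        15.3896        92.3375
  7        21.25        14.5838       102.0868
  8     1,021.25       664.1852     5,313.4815
  Σ                    784.8400     5,770.2087
P = 784.8400; D_Mac = 7.35208 half-year periods = 3.67604 yrs; D_mod = 3.48357 yrs.
DV01 ≈ 3.48357 × 784.8400 × 0.0001 = 0.273405.

CHF 0.27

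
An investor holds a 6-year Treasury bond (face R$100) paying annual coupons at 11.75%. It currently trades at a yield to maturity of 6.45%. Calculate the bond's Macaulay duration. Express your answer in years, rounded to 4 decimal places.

4.7845 years

Periodic yield y = 0.0645. Discount each cash flow and weight by its year:
  t   CF        PV=CF/(1+0.0645)^t    t·PV
  1        11.75        11.0380        11.0380
  2        11.75        10.3692        20.7385
  3        11.75         9.7409        29.2228
  4        11.75         9.1507        36.6029
  5        11.75         8.5963        42.9813
  6       111.75        76.8022       460.8131
  Σ                    125.6974       601.3966
Price P = Σ PV = 125.6974.
Macaulay duration = Σ(t·PV) / P = 601.3966 / 125.6974 = 4.78448 years.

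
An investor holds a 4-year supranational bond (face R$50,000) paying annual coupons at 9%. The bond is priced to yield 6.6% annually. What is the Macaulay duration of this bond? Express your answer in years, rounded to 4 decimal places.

Periodic yield y = 0.066. Discount each cash flow and weight by its year:
  t   CF        PV=CF/(1+0.066)^t    t·PV
  1     4,500.00     4,221.3884     4,221.3884
  2     4,500.00     3,960.0266     7,920.0532
  3     4,500.00     3,714.8467    11,144.5402
  4    54,500.00    42,205.3672   168,821.4690
  Σ                 54,101.6289   192,107.4507
Price P = Σ PV = 54,101.6289.
Macaulay duration = Σ(t·PV) / P = 192,107.4507 / 54,101.6289 = 3.55086 years.

3.5509 years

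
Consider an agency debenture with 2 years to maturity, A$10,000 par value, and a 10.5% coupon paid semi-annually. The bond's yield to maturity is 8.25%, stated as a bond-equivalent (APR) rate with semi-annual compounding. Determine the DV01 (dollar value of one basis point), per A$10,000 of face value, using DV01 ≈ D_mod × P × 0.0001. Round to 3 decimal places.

A$1.858

Periodic yield y = 0.04125.
  t   CF        PV=CF/(1+0.04125)^t    t·PV
  1       525.00       504.2017       504.2017
  2       525.00       484.2273       968.4546
  3       525.00       465.0442     1,395.1327
  4    10,525.00     8,953.6899    35,814.7594
  Σ                 10,407.1631    38,682.5484
P = 10,407.1631; D_Mac = 3.71692 half-year periods = 1.85846 yrs; D_mod = 1.78483 yrs.
DV01 ≈ 1.78483 × 10,407.1631 × 0.0001 = 1.857505.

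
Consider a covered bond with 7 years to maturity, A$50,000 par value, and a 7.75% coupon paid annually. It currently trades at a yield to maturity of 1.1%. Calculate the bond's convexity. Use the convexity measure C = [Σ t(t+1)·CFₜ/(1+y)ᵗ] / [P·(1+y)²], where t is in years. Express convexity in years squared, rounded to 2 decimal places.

43.40

With y = 0.011:
  t   CF        PV=CF/(1+0.011)^t    t·PV        t(t+1)·PV
  1     3,875.00     3,832.8388     3,832.8388       7,665.6775
  2     3,875.00     3,791.1363     7,582.2725      22,746.8176
  3     3,875.00     3,749.8875    11,249.6625      44,998.6501
  4     3,875.00     3,709.0875    14,836.3502      74,181.7510
  5     3,875.00     3,668.7315    18,343.6575     110,061.9451
  6     3,875.00     3,628.8145    21,772.8873     152,410.2108
  7    53,875.00    49,903.2918   349,323.0425   2,794,584.3398
  Σ                 72,283.7879   426,940.7113   3,206,649.3919
P = 72,283.7879.
Convexity = Σ t(t+1)·PV / [P·(1+y)²] = 3,206,649.3919 / (72,283.7879 × 1.022121) = 43.40185.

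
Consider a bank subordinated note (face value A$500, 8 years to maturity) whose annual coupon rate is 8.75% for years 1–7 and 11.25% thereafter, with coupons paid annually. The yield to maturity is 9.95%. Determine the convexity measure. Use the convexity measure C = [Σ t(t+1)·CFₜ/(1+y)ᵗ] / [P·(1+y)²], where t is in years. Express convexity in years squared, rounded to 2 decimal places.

40.44

With y = 0.0995:
  t   CF        PV=CF/(1+0.0995)^t    t·PV        t(t+1)·PV
  1        43.75        39.7908        39.7908          79.5816
  2        43.75        36.1899        72.3798         217.1395
  3        43.75        32.9149        98.7447         394.9786
  4        43.75        29.9362       119.7449         598.7246
  5        43.75        27.2271       136.1357         816.8139
  6        43.75        24.7632       148.5792       1,040.0541
  7        43.75        22.5222       157.6556       1,261.2450
  8       556.25       260.4403     2,083.5222      18,751.7002
  Σ                    473.7847     2,856.5529      23,160.2376
P = 473.7847.
Convexity = Σ t(t+1)·PV / [P·(1+y)²] = 23,160.2376 / (473.7847 × 1.208900) = 40.43631.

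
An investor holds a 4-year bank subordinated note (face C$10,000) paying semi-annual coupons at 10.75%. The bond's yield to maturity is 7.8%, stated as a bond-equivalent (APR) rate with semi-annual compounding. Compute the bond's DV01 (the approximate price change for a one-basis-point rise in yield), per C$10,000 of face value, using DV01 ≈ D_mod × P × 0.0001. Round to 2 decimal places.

Periodic yield y = 0.039.
  t   CF        PV=CF/(1+0.039)^t    t·PV
  1       537.50       517.3244       517.3244
  2       537.50       497.9060       995.8120
  3       537.50       479.2166     1,437.6497
  4       537.50       461.2287     1,844.9146
  5       537.50       443.9159     2,219.5797
  6       537.50       427.2531     2,563.5184
  7       537.50       411.2157     2,878.5096
  8    10,537.50     7,759.1332    62,073.0656
  Σ                 10,997.1934    74,530.3738
P = 10,997.1934; D_Mac = 6.77722 half-year periods = 3.38861 yrs; D_mod = 3.26141 yrs.
DV01 ≈ 3.26141 × 10,997.1934 × 0.0001 = 3.586640.

C$3.59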